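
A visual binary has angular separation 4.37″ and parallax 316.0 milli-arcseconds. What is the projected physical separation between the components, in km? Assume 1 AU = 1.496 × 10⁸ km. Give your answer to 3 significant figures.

d = 1/p = 1/0.3160″ = 3.1646 pc.
At distance d (pc), an angle of θ arcsec spans θ·d AU: s = 4.37 × 3.1646 = 13.829 AU.
= 13.829 × 1.496 × 10⁸ km = 2.0688 × 10^9 km.

2.07 × 10^9 km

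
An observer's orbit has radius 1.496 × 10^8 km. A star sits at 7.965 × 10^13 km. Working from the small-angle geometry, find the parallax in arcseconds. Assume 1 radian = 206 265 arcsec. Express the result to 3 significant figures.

θ ≈ B/d = (1.496 × 10^8) / (7.965 × 10^13) = 1.8782 × 10^-6 rad.
In arcseconds: 1.8782 × 10^-6 × 206265 = 0.38741″.

0.387 arcsec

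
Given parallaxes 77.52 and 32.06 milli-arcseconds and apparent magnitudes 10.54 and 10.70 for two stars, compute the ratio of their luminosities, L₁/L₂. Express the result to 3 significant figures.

L₁/L₂ = 0.198

d₁ = 1/p₁ = 1/0.07752″ = 12.9 pc; d₂ = 1/p₂ = 1/0.03206″ = 31.192 pc.
M₁ = m₁ − 5 log₁₀ d₁ + 5 = 10.54 − 5.5529 + 5 = 9.9871.
M₂ = 10.70 − 7.4702 + 5 = 8.2298.
L₁/L₂ = 10^(0.4(M₂ − M₁)) = 10^(0.4 × (-1.7573)) = 10^(-0.70292) = 0.19819.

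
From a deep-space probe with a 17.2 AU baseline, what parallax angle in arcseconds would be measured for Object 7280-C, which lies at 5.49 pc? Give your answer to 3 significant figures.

p (arcsec) = B (AU) / d (pc).
p = 17.2 / 5.49 = 3.133 arcsec.

3.13 arcsec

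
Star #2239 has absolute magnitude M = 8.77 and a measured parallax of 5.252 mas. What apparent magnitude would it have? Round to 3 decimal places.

m = 15.168

d = 1/p = 1/0.005252″ = 190.4 pc.
m − M = 5 log₁₀ d − 5 = 5 log₁₀(190.4) − 5 = 11.3983 − 5 = 6.3983.
m = M + (m − M) = 8.77 + 6.3983 = 15.168.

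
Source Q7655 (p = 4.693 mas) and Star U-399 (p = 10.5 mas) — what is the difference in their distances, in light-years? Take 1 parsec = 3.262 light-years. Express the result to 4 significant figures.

d_A = 1/0.004693″ = 213.08 pc; d_B = 1/0.01050″ = 95.238 pc.
|d_B − d_A| = |95.238 − 213.08| = 117.84 pc = 117.84 × 3.262 ly = 384.39 ly.

384.4 ly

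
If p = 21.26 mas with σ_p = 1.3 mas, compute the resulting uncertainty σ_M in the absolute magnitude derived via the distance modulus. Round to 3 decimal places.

σ_M = 0.133 mag

M = m − 5 log₁₀ d + 5 = m + 5 log₁₀ p + 5, so ∂M/∂p = 5/(p ln 10).
σ_M = (5/ln 10) · (σ_p/p) = 2.1715 × 1.3/21.26 = 2.1715 × 0.061148 = 0.13278.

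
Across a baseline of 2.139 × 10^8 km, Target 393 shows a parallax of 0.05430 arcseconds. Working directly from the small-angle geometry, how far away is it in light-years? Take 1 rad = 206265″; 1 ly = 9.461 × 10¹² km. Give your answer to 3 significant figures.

θ = 0.05430″ = 0.05430/206265 = 2.6325 × 10^-7 rad.
d = B/θ = (2.139 × 10^8) / (2.6325 × 10^-7) = 8.1254 × 10^14 km = (8.1254 × 10^14) / (9.461 × 10^12) ly = 85.883 ly.

85.9 ly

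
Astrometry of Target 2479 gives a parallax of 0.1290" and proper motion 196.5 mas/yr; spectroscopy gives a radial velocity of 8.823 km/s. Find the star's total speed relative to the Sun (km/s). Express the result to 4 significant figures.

d = 1/p = 1/0.1290″ = 7.7519 pc.
μ = 196.5 mas/yr = 0.1965 ″/yr.
v_t = 4.740 μ d = 4.740 × 0.1965 × 7.7519 = 7.2202 km/s.
v = √(v_r² + v_t²) = √(8.823² + 7.2202²) = √129.977 = 11.401 km/s.

11.40 km/s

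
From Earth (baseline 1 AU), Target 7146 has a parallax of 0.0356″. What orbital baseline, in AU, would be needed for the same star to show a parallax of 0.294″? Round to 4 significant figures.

Parallax scales linearly with baseline: p ∝ B, so B = p_target / p_Earth × 1 AU.
B = 0.294 / 0.0356 = 8.2584 AU.

8.258 AU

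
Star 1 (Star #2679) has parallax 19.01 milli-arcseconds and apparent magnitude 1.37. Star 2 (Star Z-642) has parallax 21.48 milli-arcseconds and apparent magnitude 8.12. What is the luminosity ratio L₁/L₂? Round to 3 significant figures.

d₁ = 1/p₁ = 1/0.01901″ = 52.604 pc; d₂ = 1/p₂ = 1/0.02148″ = 46.555 pc.
M₁ = m₁ − 5 log₁₀ d₁ + 5 = 1.37 − 8.6051 + 5 = -2.2351.
M₂ = 8.12 − 8.3398 + 5 = 4.7802.
L₁/L₂ = 10^(0.4(M₂ − M₁)) = 10^(0.4 × 7.0153) = 10^2.80612 = 639.91.

L₁/L₂ = 640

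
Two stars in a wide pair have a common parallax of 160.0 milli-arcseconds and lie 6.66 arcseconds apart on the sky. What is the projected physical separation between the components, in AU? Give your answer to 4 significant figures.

41.63 AU

d = 1/p = 1/0.1600″ = 6.25 pc.
At distance d (pc), an angle of θ arcsec spans θ·d AU: s = 6.66 × 6.25 = 41.625 AU.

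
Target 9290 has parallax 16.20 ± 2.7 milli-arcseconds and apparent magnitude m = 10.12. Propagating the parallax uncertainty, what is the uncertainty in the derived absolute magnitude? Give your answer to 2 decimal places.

M = m − 5 log₁₀ d + 5 = m + 5 log₁₀ p + 5, so ∂M/∂p = 5/(p ln 10).
σ_M = (5/ln 10) · (σ_p/p) = 2.1715 × 2.7/16.20 = 2.1715 × 0.16667 = 0.36192.

σ_M = 0.36 mag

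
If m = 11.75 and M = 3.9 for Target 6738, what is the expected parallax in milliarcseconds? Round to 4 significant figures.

m − M = 11.75 − 3.9 = 7.85.
d = 10^((m−M)/5 + 1) = 10^2.570 = 371.54 pc.
p = 1/d = 1/371.54 = 0.0026915 arcsec = 2.6915 mas.

2.692 mas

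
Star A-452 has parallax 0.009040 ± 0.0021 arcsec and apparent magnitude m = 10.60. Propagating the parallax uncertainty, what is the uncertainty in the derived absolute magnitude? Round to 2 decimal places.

M = m − 5 log₁₀ d + 5 = m + 5 log₁₀ p + 5, so ∂M/∂p = 5/(p ln 10).
σ_M = (5/ln 10) · (σ_p/p) = 2.1715 × 0.0021/0.009040 = 2.1715 × 0.2323 = 0.50444.

σ_M = 0.50 mag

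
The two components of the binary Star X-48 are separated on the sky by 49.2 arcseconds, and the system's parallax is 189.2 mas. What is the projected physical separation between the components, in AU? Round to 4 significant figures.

260.0 AU

d = 1/p = 1/0.1892″ = 5.2854 pc.
At distance d (pc), an angle of θ arcsec spans θ·d AU: s = 49.2 × 5.2854 = 260.04 AU.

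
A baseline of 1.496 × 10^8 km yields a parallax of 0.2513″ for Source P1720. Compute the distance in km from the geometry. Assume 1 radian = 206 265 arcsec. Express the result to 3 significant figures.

1.23 × 10^14 km

θ = 0.2513″ = 0.2513/206265 = 1.2183 × 10^-6 rad.
d = B/θ = (1.496 × 10^8) / (1.2183 × 10^-6) = 1.2279 × 10^14 km.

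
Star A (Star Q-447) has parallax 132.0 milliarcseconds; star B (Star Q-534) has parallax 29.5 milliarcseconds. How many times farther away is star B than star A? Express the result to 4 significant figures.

4.475

Since d = 1/p, d_B/d_A = p_A/p_B.
= 132.0 / 29.5 = 4.4746.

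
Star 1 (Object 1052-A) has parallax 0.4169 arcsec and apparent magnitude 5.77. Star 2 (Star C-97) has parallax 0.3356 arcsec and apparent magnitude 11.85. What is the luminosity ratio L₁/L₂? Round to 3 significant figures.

L₁/L₂ = 175

d₁ = 1/p₁ = 1/0.4169″ = 2.3987 pc; d₂ = 1/p₂ = 1/0.3356″ = 2.9797 pc.
M₁ = m₁ − 5 log₁₀ d₁ + 5 = 5.77 − 1.8999 + 5 = 8.8701.
M₂ = 11.85 − 2.3709 + 5 = 14.4791.
L₁/L₂ = 10^(0.4(M₂ − M₁)) = 10^(0.4 × 5.6090) = 10^2.24360 = 175.23.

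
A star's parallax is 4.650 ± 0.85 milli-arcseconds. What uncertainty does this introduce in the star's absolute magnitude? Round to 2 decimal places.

M = m − 5 log₁₀ d + 5 = m + 5 log₁₀ p + 5, so ∂M/∂p = 5/(p ln 10).
σ_M = (5/ln 10) · (σ_p/p) = 2.1715 × 0.85/4.650 = 2.1715 × 0.1828 = 0.39695.

σ_M = 0.40 mag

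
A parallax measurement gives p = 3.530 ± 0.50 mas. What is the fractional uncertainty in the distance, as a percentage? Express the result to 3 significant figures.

14.2%

For d = 1/p, |σ_d/d| = |σ_p/p|.
σ_p/p = 0.50 / 3.530 = 0.14164 = 14.164%.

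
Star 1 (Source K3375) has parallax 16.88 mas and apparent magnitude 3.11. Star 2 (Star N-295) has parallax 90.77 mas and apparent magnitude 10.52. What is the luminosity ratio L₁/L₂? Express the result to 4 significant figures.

d₁ = 1/p₁ = 1/0.01688″ = 59.242 pc; d₂ = 1/p₂ = 1/0.09077″ = 11.017 pc.
M₁ = m₁ − 5 log₁₀ d₁ + 5 = 3.11 − 8.8631 + 5 = -0.7531.
M₂ = 10.52 − 5.2103 + 5 = 10.3097.
L₁/L₂ = 10^(0.4(M₂ − M₁)) = 10^(0.4 × 11.0628) = 10^4.42512 = 26615.

L₁/L₂ = 26620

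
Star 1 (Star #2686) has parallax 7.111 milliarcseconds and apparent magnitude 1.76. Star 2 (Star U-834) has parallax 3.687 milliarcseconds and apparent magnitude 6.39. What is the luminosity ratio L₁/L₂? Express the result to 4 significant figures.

L₁/L₂ = 19.12

d₁ = 1/p₁ = 1/0.007111″ = 140.63 pc; d₂ = 1/p₂ = 1/0.003687″ = 271.22 pc.
M₁ = m₁ − 5 log₁₀ d₁ + 5 = 1.76 − 10.7404 + 5 = -3.9804.
M₂ = 6.39 − 12.1666 + 5 = -0.7766.
L₁/L₂ = 10^(0.4(M₂ − M₁)) = 10^(0.4 × 3.2038) = 10^1.28152 = 19.121.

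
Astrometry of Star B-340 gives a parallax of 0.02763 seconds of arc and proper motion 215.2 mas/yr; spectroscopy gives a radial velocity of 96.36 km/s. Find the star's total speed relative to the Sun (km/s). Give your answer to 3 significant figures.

d = 1/p = 1/0.02763″ = 36.193 pc.
μ = 215.2 mas/yr = 0.2152 ″/yr.
v_t = 4.740 μ d = 4.740 × 0.2152 × 36.193 = 36.919 km/s.
v = √(v_r² + v_t²) = √(96.36² + 36.919²) = √10648.3 = 103.19 km/s.

103 km/s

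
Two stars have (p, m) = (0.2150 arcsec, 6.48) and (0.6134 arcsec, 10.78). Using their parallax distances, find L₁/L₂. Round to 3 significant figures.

L₁/L₂ = 427

d₁ = 1/p₁ = 1/0.2150″ = 4.6512 pc; d₂ = 1/p₂ = 1/0.6134″ = 1.6303 pc.
M₁ = m₁ − 5 log₁₀ d₁ + 5 = 6.48 − 3.3378 + 5 = 8.1422.
M₂ = 10.78 − 1.0613 + 5 = 14.7187.
L₁/L₂ = 10^(0.4(M₂ − M₁)) = 10^(0.4 × 6.5765) = 10^2.63060 = 427.17.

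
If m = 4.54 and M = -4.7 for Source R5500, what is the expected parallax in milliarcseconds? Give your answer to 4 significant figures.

1.419 mas

m − M = 4.54 − (-4.7) = 9.24.
d = 10^((m−M)/5 + 1) = 10^2.848 = 704.69 pc.
p = 1/d = 1/704.69 = 0.0014191 arcsec = 1.4191 mas.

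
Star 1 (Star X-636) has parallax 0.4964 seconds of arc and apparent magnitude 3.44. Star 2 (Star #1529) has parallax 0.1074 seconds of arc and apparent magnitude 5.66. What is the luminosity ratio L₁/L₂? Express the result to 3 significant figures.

L₁/L₂ = 0.362

d₁ = 1/p₁ = 1/0.4964″ = 2.0145 pc; d₂ = 1/p₂ = 1/0.1074″ = 9.311 pc.
M₁ = m₁ − 5 log₁₀ d₁ + 5 = 3.44 − 1.5208 + 5 = 6.9192.
M₂ = 5.66 − 4.8450 + 5 = 5.8150.
L₁/L₂ = 10^(0.4(M₂ − M₁)) = 10^(0.4 × (-1.1042)) = 10^(-0.44168) = 0.36168.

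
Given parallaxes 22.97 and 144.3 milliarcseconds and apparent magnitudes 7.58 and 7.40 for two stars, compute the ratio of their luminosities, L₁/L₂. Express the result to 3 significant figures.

d₁ = 1/p₁ = 1/0.02297″ = 43.535 pc; d₂ = 1/p₂ = 1/0.1443″ = 6.93 pc.
M₁ = m₁ − 5 log₁₀ d₁ + 5 = 7.58 − 8.1942 + 5 = 4.3858.
M₂ = 7.40 − 4.2037 + 5 = 8.1963.
L₁/L₂ = 10^(0.4(M₂ − M₁)) = 10^(0.4 × 3.8105) = 10^1.52420 = 33.435.

L₁/L₂ = 33.4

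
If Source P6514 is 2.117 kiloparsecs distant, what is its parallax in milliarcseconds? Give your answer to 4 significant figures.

d = 2.117 kpc = 2117 pc.
p = 1/d = 1/2117 = 0.00047237 arcsec.
= 0.00047237 × 1000 = 0.47237 mas.

0.4724 mas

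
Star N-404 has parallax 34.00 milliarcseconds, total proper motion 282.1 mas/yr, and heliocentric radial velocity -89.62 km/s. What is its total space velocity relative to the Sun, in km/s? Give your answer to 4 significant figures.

97.87 km/s

d = 1/p = 1/0.03400″ = 29.412 pc.
μ = 282.1 mas/yr = 0.2821 ″/yr.
v_t = 4.740 μ d = 4.740 × 0.2821 × 29.412 = 39.328 km/s.
v = √(v_r² + v_t²) = √((-89.62)² + 39.328²) = √9578.44 = 97.87 km/s.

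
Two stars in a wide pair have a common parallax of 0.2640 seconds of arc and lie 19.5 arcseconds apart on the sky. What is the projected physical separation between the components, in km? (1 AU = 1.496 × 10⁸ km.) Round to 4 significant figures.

d = 1/p = 1/0.2640″ = 3.7879 pc.
At distance d (pc), an angle of θ arcsec spans θ·d AU: s = 19.5 × 3.7879 = 73.864 AU.
= 73.864 × 1.496 × 10⁸ km = 1.1050 × 10^10 km.

1.105 × 10^10 km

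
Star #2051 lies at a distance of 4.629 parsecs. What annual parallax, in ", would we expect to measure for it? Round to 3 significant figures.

0.216 "

p = 1/d = 1/4.629 = 0.21603 arcsec.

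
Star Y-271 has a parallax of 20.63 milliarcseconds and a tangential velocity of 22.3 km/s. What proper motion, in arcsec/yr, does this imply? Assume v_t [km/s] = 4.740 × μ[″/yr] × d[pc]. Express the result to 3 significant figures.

0.0971 arcsec/yr

d = 1/p = 1/0.02063″ = 48.473 pc.
μ = v_t / (4.74 d) = 22.3 / (4.74 × 48.473) = 22.3 / 229.76 = 0.097058 ″/yr.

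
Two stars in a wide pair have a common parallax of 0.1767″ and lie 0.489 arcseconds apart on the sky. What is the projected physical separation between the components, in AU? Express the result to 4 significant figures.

d = 1/p = 1/0.1767″ = 5.6593 pc.
At distance d (pc), an angle of θ arcsec spans θ·d AU: s = 0.489 × 5.6593 = 2.7674 AU.

2.767 AU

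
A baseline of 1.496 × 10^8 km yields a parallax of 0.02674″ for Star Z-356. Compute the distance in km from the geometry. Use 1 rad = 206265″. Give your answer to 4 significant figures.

1.154 × 10^15 km

θ = 0.02674″ = 0.02674/206265 = 1.2964 × 10^-7 rad.
d = B/θ = (1.496 × 10^8) / (1.2964 × 10^-7) = 1.1540 × 10^15 km.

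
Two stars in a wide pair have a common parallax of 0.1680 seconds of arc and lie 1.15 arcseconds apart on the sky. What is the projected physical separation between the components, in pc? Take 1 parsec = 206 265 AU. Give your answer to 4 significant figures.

d = 1/p = 1/0.1680″ = 5.9524 pc.
At distance d (pc), an angle of θ arcsec spans θ·d AU: s = 1.15 × 5.9524 = 6.8453 AU.
= 6.8453 / 206265 = 3.3187 × 10^-5 pc.

3.319 × 10^-5 pc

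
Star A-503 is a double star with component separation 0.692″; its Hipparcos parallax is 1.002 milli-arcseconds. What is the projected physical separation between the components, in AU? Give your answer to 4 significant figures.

690.6 AU

d = 1/p = 1/0.001002″ = 998 pc.
At distance d (pc), an angle of θ arcsec spans θ·d AU: s = 0.692 × 998 = 690.62 AU.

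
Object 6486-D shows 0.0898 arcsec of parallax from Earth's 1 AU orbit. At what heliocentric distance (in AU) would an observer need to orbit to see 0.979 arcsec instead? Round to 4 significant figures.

10.90 AU

Parallax scales linearly with baseline: p ∝ B, so B = p_target / p_Earth × 1 AU.
B = 0.979 / 0.0898 = 10.902 AU.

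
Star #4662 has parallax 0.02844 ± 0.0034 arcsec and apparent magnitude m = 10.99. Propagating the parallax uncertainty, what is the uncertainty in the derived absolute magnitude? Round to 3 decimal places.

M = m − 5 log₁₀ d + 5 = m + 5 log₁₀ p + 5, so ∂M/∂p = 5/(p ln 10).
σ_M = (5/ln 10) · (σ_p/p) = 2.1715 × 0.0034/0.02844 = 2.1715 × 0.11955 = 0.2596.

σ_M = 0.260 mag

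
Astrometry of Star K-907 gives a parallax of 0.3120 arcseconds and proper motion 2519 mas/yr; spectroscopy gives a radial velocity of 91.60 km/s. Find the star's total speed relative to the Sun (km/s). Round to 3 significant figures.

99.3 km/s

d = 1/p = 1/0.3120″ = 3.2051 pc.
μ = 2519 mas/yr = 2.519 ″/yr.
v_t = 4.740 μ d = 4.740 × 2.519 × 3.2051 = 38.269 km/s.
v = √(v_r² + v_t²) = √(91.60² + 38.269²) = √9855.08 = 99.273 km/s.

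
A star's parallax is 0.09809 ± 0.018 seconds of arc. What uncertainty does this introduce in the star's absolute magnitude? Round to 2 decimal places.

σ_M = 0.40 mag

M = m − 5 log₁₀ d + 5 = m + 5 log₁₀ p + 5, so ∂M/∂p = 5/(p ln 10).
σ_M = (5/ln 10) · (σ_p/p) = 2.1715 × 0.018/0.09809 = 2.1715 × 0.1835 = 0.39847.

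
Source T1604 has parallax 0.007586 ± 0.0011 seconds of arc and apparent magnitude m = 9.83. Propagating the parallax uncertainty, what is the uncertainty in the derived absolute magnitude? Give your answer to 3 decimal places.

M = m − 5 log₁₀ d + 5 = m + 5 log₁₀ p + 5, so ∂M/∂p = 5/(p ln 10).
σ_M = (5/ln 10) · (σ_p/p) = 2.1715 × 0.0011/0.007586 = 2.1715 × 0.145 = 0.31487.

σ_M = 0.315 mag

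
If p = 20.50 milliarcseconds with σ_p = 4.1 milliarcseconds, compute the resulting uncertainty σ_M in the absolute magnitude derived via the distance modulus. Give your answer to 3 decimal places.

M = m − 5 log₁₀ d + 5 = m + 5 log₁₀ p + 5, so ∂M/∂p = 5/(p ln 10).
σ_M = (5/ln 10) · (σ_p/p) = 2.1715 × 4.1/20.50 = 2.1715 × 0.2 = 0.4343.

σ_M = 0.434 mag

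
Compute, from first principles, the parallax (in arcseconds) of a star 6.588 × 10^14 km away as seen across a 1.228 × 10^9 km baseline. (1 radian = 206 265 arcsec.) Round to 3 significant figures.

θ ≈ B/d = (1.228 × 10^9) / (6.588 × 10^14) = 1.8640 × 10^-6 rad.
In arcseconds: 1.8640 × 10^-6 × 206265 = 0.38448″.

0.384 arcsec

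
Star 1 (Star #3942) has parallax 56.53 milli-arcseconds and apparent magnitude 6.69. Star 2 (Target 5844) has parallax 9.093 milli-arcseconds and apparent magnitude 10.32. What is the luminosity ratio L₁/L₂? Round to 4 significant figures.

d₁ = 1/p₁ = 1/0.05653″ = 17.69 pc; d₂ = 1/p₂ = 1/0.009093″ = 109.97 pc.
M₁ = m₁ − 5 log₁₀ d₁ + 5 = 6.69 − 6.2386 + 5 = 5.4514.
M₂ = 10.32 − 10.2064 + 5 = 5.1136.
L₁/L₂ = 10^(0.4(M₂ − M₁)) = 10^(0.4 × (-0.3378)) = 10^(-0.13512) = 0.73262.

L₁/L₂ = 0.7326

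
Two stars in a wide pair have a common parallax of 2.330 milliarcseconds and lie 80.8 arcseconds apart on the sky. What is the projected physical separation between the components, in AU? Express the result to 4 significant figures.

d = 1/p = 1/0.002330″ = 429.18 pc.
At distance d (pc), an angle of θ arcsec spans θ·d AU: s = 80.8 × 429.18 = 34678 AU.

34680 AU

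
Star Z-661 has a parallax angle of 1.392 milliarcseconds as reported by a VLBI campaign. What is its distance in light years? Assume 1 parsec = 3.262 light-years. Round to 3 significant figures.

2340 light years

p = 1.392 milliarcseconds = 0.001392 arcsec.
d = 1/p = 1/0.001392 = 718.39 pc.
In light-years: 718.39 × 3.262 = 2343.4 ly.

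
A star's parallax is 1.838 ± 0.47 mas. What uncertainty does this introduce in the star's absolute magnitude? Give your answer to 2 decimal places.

M = m − 5 log₁₀ d + 5 = m + 5 log₁₀ p + 5, so ∂M/∂p = 5/(p ln 10).
σ_M = (5/ln 10) · (σ_p/p) = 2.1715 × 0.47/1.838 = 2.1715 × 0.25571 = 0.55527.

σ_M = 0.56 mag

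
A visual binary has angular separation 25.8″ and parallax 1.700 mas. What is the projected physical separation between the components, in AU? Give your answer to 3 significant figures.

d = 1/p = 1/0.001700″ = 588.24 pc.
At distance d (pc), an angle of θ arcsec spans θ·d AU: s = 25.8 × 588.24 = 15177 AU.

15200 AU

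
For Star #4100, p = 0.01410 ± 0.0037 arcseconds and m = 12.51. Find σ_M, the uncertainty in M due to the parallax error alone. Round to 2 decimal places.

M = m − 5 log₁₀ d + 5 = m + 5 log₁₀ p + 5, so ∂M/∂p = 5/(p ln 10).
σ_M = (5/ln 10) · (σ_p/p) = 2.1715 × 0.0037/0.01410 = 2.1715 × 0.26241 = 0.56982.

σ_M = 0.57 mag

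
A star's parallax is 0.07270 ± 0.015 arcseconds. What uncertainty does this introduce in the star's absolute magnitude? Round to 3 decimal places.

M = m − 5 log₁₀ d + 5 = m + 5 log₁₀ p + 5, so ∂M/∂p = 5/(p ln 10).
σ_M = (5/ln 10) · (σ_p/p) = 2.1715 × 0.015/0.07270 = 2.1715 × 0.20633 = 0.44805.

σ_M = 0.448 mag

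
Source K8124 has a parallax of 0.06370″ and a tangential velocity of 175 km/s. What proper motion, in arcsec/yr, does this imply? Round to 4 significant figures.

2.352 arcsec/yr

d = 1/p = 1/0.06370″ = 15.699 pc.
μ = v_t / (4.74 d) = 175 / (4.74 × 15.699) = 175 / 74.413 = 2.3517 ″/yr.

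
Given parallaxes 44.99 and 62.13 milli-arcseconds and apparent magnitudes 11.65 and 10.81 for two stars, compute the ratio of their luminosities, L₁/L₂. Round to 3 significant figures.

d₁ = 1/p₁ = 1/0.04499″ = 22.227 pc; d₂ = 1/p₂ = 1/0.06213″ = 16.095 pc.
M₁ = m₁ − 5 log₁₀ d₁ + 5 = 11.65 − 6.7344 + 5 = 9.9156.
M₂ = 10.81 − 6.0335 + 5 = 9.7765.
L₁/L₂ = 10^(0.4(M₂ − M₁)) = 10^(0.4 × (-0.1391)) = 10^(-0.05564) = 0.87975.

L₁/L₂ = 0.880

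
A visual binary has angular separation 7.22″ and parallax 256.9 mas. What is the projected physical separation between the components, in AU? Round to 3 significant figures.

d = 1/p = 1/0.2569″ = 3.8926 pc.
At distance d (pc), an angle of θ arcsec spans θ·d AU: s = 7.22 × 3.8926 = 28.105 AU.

28.1 AU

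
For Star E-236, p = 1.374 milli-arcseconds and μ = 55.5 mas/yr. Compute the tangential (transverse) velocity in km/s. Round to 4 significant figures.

d = 1/p = 1/0.001374″ = 727.8 pc.
μ = 55.5 mas/yr = 0.0555 ″/yr.
v_t = 4.74 × μ × d = 4.74 × 0.0555 × 727.8 = 191.46 km/s.

191.5 km/s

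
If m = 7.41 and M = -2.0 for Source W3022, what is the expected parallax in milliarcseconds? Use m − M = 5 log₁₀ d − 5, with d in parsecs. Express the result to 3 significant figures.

m − M = 7.41 − (-2.0) = 9.41.
d = 10^((m−M)/5 + 1) = 10^2.882 = 762.08 pc.
p = 1/d = 1/762.08 = 0.0013122 arcsec = 1.3122 mas.

1.31 mas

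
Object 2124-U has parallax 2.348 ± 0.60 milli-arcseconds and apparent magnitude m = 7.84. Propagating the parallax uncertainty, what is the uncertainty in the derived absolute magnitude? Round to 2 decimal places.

σ_M = 0.55 mag

M = m − 5 log₁₀ d + 5 = m + 5 log₁₀ p + 5, so ∂M/∂p = 5/(p ln 10).
σ_M = (5/ln 10) · (σ_p/p) = 2.1715 × 0.60/2.348 = 2.1715 × 0.25554 = 0.55491.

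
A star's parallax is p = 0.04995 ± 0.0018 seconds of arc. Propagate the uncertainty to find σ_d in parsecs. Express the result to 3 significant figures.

d = 1/p, so σ_d = σ_p / p².
σ_d = 0.00180 / (0.04995)² = 0.00180 / 0.002495 = 0.72144 pc.

0.721 pc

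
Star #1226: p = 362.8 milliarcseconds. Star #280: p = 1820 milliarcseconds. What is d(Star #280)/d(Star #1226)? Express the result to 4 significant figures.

0.1993

Since d = 1/p, d_B/d_A = p_A/p_B.
= 362.8 / 1820 = 0.19934.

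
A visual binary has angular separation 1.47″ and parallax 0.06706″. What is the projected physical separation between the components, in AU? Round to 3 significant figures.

d = 1/p = 1/0.06706″ = 14.912 pc.
At distance d (pc), an angle of θ arcsec spans θ·d AU: s = 1.47 × 14.912 = 21.921 AU.

21.9 AU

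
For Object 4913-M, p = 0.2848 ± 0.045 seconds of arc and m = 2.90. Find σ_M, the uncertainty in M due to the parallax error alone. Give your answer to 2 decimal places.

M = m − 5 log₁₀ d + 5 = m + 5 log₁₀ p + 5, so ∂M/∂p = 5/(p ln 10).
σ_M = (5/ln 10) · (σ_p/p) = 2.1715 × 0.045/0.2848 = 2.1715 × 0.15801 = 0.34312.

σ_M = 0.34 mag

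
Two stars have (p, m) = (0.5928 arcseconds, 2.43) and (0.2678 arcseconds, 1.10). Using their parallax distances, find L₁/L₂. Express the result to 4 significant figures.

d₁ = 1/p₁ = 1/0.5928″ = 1.6869 pc; d₂ = 1/p₂ = 1/0.2678″ = 3.7341 pc.
M₁ = m₁ − 5 log₁₀ d₁ + 5 = 2.43 − 1.1354 + 5 = 6.2946.
M₂ = 1.10 − 2.8609 + 5 = 3.2391.
L₁/L₂ = 10^(0.4(M₂ − M₁)) = 10^(0.4 × (-3.0555)) = 10^(-1.22220) = 0.059951.

L₁/L₂ = 0.05995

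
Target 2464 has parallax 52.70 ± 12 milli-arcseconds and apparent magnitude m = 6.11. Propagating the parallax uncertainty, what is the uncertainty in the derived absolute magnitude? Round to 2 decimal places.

σ_M = 0.49 mag

M = m − 5 log₁₀ d + 5 = m + 5 log₁₀ p + 5, so ∂M/∂p = 5/(p ln 10).
σ_M = (5/ln 10) · (σ_p/p) = 2.1715 × 12/52.70 = 2.1715 × 0.2277 = 0.49445.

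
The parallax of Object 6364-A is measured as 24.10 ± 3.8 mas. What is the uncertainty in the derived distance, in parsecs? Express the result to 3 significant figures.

d = 1/p, so σ_d = σ_p / p².
σ_d = 0.00380 / (0.02410)² = 0.00380 / 0.00058081 = 6.5426 pc.

6.54 pc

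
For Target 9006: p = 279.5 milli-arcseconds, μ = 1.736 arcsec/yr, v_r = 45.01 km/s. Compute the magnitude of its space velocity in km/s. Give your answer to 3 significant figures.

d = 1/p = 1/0.2795″ = 3.5778 pc.
v_t = 4.740 μ d = 4.740 × 1.736 × 3.5778 = 29.44 km/s.
v = √(v_r² + v_t²) = √(45.01² + 29.44²) = √2892.61 = 53.783 km/s.

53.8 km/s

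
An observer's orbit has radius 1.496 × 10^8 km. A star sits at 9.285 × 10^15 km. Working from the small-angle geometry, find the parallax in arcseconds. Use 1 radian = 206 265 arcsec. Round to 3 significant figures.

0.00332 arcsec

θ ≈ B/d = (1.496 × 10^8) / (9.285 × 10^15) = 1.6112 × 10^-8 rad.
In arcseconds: 1.6112 × 10^-8 × 206265 = 0.0033233″.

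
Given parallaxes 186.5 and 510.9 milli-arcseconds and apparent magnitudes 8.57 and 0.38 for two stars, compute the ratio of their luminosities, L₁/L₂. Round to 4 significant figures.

L₁/L₂ = 0.003975

d₁ = 1/p₁ = 1/0.1865″ = 5.3619 pc; d₂ = 1/p₂ = 1/0.5109″ = 1.9573 pc.
M₁ = m₁ − 5 log₁₀ d₁ + 5 = 8.57 − 3.6466 + 5 = 9.9234.
M₂ = 0.38 − 1.4583 + 5 = 3.9217.
L₁/L₂ = 10^(0.4(M₂ − M₁)) = 10^(0.4 × (-6.0017)) = 10^(-2.40068) = 0.0039748.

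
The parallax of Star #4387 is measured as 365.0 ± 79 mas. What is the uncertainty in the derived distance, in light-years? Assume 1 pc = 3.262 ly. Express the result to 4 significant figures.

d = 1/p, so σ_d = σ_p / p².
σ_d = 0.0790 / (0.3650)² = 0.0790 / 0.13323 = 0.59296 pc = 0.59296 × 3.262 ly = 1.9342 ly.

1.934 ly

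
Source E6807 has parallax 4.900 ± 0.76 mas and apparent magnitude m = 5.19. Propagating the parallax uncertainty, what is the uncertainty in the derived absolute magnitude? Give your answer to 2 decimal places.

M = m − 5 log₁₀ d + 5 = m + 5 log₁₀ p + 5, so ∂M/∂p = 5/(p ln 10).
σ_M = (5/ln 10) · (σ_p/p) = 2.1715 × 0.76/4.900 = 2.1715 × 0.1551 = 0.3368.

σ_M = 0.34 mag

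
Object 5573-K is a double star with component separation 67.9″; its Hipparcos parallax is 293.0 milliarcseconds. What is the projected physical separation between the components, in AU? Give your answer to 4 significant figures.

d = 1/p = 1/0.2930″ = 3.413 pc.
At distance d (pc), an angle of θ arcsec spans θ·d AU: s = 67.9 × 3.413 = 231.74 AU.

231.7 AU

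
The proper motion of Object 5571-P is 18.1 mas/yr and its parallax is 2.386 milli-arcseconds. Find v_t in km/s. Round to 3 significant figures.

d = 1/p = 1/0.002386″ = 419.11 pc.
μ = 18.1 mas/yr = 0.0181 ″/yr.
v_t = 4.74 × μ × d = 4.74 × 0.0181 × 419.11 = 35.957 km/s.

36.0 km/s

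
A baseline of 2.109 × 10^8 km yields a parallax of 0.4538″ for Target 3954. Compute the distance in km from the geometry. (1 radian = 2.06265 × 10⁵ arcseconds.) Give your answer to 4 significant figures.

θ = 0.4538″ = 0.4538/206265 = 2.2001 × 10^-6 rad.
d = B/θ = (2.109 × 10^8) / (2.2001 × 10^-6) = 9.5859 × 10^13 km.

9.586 × 10^13 km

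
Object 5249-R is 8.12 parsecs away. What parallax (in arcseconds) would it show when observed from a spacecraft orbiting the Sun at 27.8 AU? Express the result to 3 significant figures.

3.42 arcsec

p (arcsec) = B (AU) / d (pc).
p = 27.8 / 8.12 = 3.4236 arcsec.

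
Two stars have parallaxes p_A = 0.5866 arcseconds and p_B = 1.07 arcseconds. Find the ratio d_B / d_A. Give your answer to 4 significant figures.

0.5482

Since d = 1/p, d_B/d_A = p_A/p_B.
= 0.5866 / 1.07 = 0.54822.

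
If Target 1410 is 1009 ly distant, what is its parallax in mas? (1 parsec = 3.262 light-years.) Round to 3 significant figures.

d = 1009 ly ÷ 3.262 = 309.32 pc.
p = 1/d = 1/309.32 = 0.0032329 arcsec.
= 0.0032329 × 1000 = 3.2329 mas.

3.23 mas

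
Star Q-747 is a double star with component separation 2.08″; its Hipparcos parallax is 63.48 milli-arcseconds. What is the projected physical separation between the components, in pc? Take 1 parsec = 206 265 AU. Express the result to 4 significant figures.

d = 1/p = 1/0.06348″ = 15.753 pc.
At distance d (pc), an angle of θ arcsec spans θ·d AU: s = 2.08 × 15.753 = 32.766 AU.
= 32.766 / 206265 = 0.00015885 pc.

0.0001589 pc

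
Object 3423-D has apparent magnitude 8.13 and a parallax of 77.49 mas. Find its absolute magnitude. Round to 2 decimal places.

d = 1/p = 1/0.07749″ = 12.905 pc.
m − M = 5 log₁₀(12.905) − 5 = 5.5538 − 5 = 0.5538.
M = m − (m − M) = 8.13 − 0.5538 = 7.58.

M = 7.58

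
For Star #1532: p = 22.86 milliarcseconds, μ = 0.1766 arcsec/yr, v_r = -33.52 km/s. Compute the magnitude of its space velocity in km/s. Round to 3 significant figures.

49.6 km/s

d = 1/p = 1/0.02286″ = 43.745 pc.
v_t = 4.740 μ d = 4.740 × 0.1766 × 43.745 = 36.618 km/s.
v = √(v_r² + v_t²) = √((-33.52)² + 36.618²) = √2464.47 = 49.643 km/s.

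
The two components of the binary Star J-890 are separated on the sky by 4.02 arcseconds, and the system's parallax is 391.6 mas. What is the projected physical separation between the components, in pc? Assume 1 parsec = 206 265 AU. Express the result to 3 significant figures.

d = 1/p = 1/0.3916″ = 2.5536 pc.
At distance d (pc), an angle of θ arcsec spans θ·d AU: s = 4.02 × 2.5536 = 10.265 AU.
= 10.265 / 206265 = 4.9766 × 10^-5 pc.

4.98 × 10^-5 pc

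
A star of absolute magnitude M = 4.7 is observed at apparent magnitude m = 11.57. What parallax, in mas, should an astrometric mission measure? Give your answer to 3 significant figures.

m − M = 11.57 − 4.7 = 6.87.
d = 10^((m−M)/5 + 1) = 10^2.374 = 236.59 pc.
p = 1/d = 1/236.59 = 0.0042267 arcsec = 4.2267 mas.

4.23 mas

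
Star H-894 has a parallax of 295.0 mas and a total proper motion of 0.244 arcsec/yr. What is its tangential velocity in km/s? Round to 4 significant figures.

3.921 km/s

d = 1/p = 1/0.2950″ = 3.3898 pc.
v_t = 4.74 × μ × d = 4.74 × 0.244 × 3.3898 = 3.9205 km/s.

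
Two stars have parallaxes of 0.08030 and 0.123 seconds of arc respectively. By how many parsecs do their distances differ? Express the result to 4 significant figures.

d_A = 1/0.08030″ = 12.453 pc; d_B = 1/0.1230″ = 8.1301 pc.
|d_B − d_A| = |8.1301 − 12.453| = 4.3229 pc.

4.323 pc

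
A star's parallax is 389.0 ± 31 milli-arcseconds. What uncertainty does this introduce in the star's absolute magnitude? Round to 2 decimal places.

σ_M = 0.17 mag

M = m − 5 log₁₀ d + 5 = m + 5 log₁₀ p + 5, so ∂M/∂p = 5/(p ln 10).
σ_M = (5/ln 10) · (σ_p/p) = 2.1715 × 31/389.0 = 2.1715 × 0.079692 = 0.17305.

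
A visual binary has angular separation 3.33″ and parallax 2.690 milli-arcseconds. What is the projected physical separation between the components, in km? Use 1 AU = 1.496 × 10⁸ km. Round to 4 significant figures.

d = 1/p = 1/0.002690″ = 371.75 pc.
At distance d (pc), an angle of θ arcsec spans θ·d AU: s = 3.33 × 371.75 = 1237.9 AU.
= 1237.9 × 1.496 × 10⁸ km = 1.8519 × 10^11 km.

1.852 × 10^11 km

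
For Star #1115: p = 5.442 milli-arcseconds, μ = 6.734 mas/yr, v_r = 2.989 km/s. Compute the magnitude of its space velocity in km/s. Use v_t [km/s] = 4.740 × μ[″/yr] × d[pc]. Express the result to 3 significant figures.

6.58 km/s

d = 1/p = 1/0.005442″ = 183.76 pc.
μ = 6.734 mas/yr = 0.006734 ″/yr.
v_t = 4.740 μ d = 4.740 × 0.006734 × 183.76 = 5.8655 km/s.
v = √(v_r² + v_t²) = √(2.989² + 5.8655²) = √43.3382 = 6.5832 km/s.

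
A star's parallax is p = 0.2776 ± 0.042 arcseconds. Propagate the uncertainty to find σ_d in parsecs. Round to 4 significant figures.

d = 1/p, so σ_d = σ_p / p².
σ_d = 0.0420 / (0.2776)² = 0.0420 / 0.077062 = 0.54502 pc.

0.5450 pc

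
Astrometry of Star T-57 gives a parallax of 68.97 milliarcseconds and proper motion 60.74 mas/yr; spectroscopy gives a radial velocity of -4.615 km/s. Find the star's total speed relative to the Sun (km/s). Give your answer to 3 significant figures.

d = 1/p = 1/0.06897″ = 14.499 pc.
μ = 60.74 mas/yr = 0.06074 ″/yr.
v_t = 4.740 μ d = 4.740 × 0.06074 × 14.499 = 4.1744 km/s.
v = √(v_r² + v_t²) = √((-4.615)² + 4.1744²) = √38.7238 = 6.2228 km/s.

6.22 km/s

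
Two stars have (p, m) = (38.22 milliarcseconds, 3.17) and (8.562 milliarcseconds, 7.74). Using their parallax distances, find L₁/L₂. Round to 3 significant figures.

d₁ = 1/p₁ = 1/0.03822″ = 26.164 pc; d₂ = 1/p₂ = 1/0.008562″ = 116.8 pc.
M₁ = m₁ − 5 log₁₀ d₁ + 5 = 3.17 − 7.0885 + 5 = 1.0815.
M₂ = 7.74 − 10.3372 + 5 = 2.4028.
L₁/L₂ = 10^(0.4(M₂ − M₁)) = 10^(0.4 × 1.3213) = 10^0.52852 = 3.3769.

L₁/L₂ = 3.38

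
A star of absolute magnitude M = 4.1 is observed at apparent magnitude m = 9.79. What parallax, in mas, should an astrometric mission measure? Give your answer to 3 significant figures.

7.28 mas

m − M = 9.79 − 4.1 = 5.69.
d = 10^((m−M)/5 + 1) = 10^2.138 = 137.4 pc.
p = 1/d = 1/137.4 = 0.007278 arcsec = 7.278 mas.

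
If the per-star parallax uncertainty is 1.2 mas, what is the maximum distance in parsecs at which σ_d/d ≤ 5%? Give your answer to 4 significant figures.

41.67 pc

σ_d/d = σ_p/p, so the condition is σ_p/p ≤ 0.05, i.e. p ≥ σ_p/0.05.
p_min = 1.2/0.05 = 24 mas = 0.024 arcsec.
d_max = 1/p_min = 1/0.024 = 41.667 pc.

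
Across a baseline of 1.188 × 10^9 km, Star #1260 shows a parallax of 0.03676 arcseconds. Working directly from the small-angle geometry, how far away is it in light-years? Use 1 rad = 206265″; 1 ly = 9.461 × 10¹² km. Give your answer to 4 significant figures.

θ = 0.03676″ = 0.03676/206265 = 1.7822 × 10^-7 rad.
d = B/θ = (1.188 × 10^9) / (1.7822 × 10^-7) = 6.6659 × 10^15 km = (6.6659 × 10^15) / (9.461 × 10^12) ly = 704.57 ly.

704.6 ly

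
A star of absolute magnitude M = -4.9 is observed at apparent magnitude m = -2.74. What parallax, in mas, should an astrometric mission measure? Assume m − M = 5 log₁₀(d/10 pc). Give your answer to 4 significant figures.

m − M = -2.74 − (-4.9) = 2.16.
d = 10^((m−M)/5 + 1) = 10^1.432 = 27.04 pc.
p = 1/d = 1/27.04 = 0.036982 arcsec = 36.982 mas.

36.98 mas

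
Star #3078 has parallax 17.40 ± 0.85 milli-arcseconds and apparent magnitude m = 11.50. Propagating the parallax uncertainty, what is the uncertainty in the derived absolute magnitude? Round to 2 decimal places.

σ_M = 0.11 mag

M = m − 5 log₁₀ d + 5 = m + 5 log₁₀ p + 5, so ∂M/∂p = 5/(p ln 10).
σ_M = (5/ln 10) · (σ_p/p) = 2.1715 × 0.85/17.40 = 2.1715 × 0.048851 = 0.10608.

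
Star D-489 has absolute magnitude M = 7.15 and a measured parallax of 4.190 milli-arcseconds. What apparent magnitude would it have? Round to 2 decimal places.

m = 14.04

d = 1/p = 1/0.004190″ = 238.66 pc.
m − M = 5 log₁₀ d − 5 = 5 log₁₀(238.66) − 5 = 11.8889 − 5 = 6.8889.
m = M + (m − M) = 7.15 + 6.8889 = 14.04.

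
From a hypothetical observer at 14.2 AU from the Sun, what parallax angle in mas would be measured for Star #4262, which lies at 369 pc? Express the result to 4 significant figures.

p (arcsec) = B (AU) / d (pc).
p = 14.2 / 369 = 0.038482 arcsec = 38.482 mas.

38.48 mas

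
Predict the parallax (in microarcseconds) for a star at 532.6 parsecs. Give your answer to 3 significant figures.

p = 1/d = 1/532.6 = 0.0018776 arcsec.
= 0.0018776 × 10⁶ = 1877.6 μas.

1880 μas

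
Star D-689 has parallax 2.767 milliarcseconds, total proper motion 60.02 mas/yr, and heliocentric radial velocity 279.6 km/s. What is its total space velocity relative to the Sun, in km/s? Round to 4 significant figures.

297.9 km/s

d = 1/p = 1/0.002767″ = 361.4 pc.
μ = 60.02 mas/yr = 0.06002 ″/yr.
v_t = 4.740 μ d = 4.740 × 0.06002 × 361.4 = 102.82 km/s.
v = √(v_r² + v_t²) = √(279.6² + 102.82²) = √88748.1 = 297.91 km/s.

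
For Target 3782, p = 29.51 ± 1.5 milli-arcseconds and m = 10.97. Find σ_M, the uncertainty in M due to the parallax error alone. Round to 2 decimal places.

M = m − 5 log₁₀ d + 5 = m + 5 log₁₀ p + 5, so ∂M/∂p = 5/(p ln 10).
σ_M = (5/ln 10) · (σ_p/p) = 2.1715 × 1.5/29.51 = 2.1715 × 0.05083 = 0.11038.

σ_M = 0.11 mag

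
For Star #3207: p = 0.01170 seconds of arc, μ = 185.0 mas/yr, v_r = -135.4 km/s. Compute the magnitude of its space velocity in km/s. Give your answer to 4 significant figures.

d = 1/p = 1/0.01170″ = 85.47 pc.
μ = 185.0 mas/yr = 0.1850 ″/yr.
v_t = 4.740 μ d = 4.740 × 0.1850 × 85.47 = 74.949 km/s.
v = √(v_r² + v_t²) = √((-135.4)² + 74.949²) = √23950.5 = 154.76 km/s.

154.8 km/s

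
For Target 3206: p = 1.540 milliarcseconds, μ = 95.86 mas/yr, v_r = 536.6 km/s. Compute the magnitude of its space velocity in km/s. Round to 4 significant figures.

d = 1/p = 1/0.001540″ = 649.35 pc.
μ = 95.86 mas/yr = 0.09586 ″/yr.
v_t = 4.740 μ d = 4.740 × 0.09586 × 649.35 = 295.05 km/s.
v = √(v_r² + v_t²) = √(536.6² + 295.05²) = √374994 = 612.37 km/s.

612.4 km/s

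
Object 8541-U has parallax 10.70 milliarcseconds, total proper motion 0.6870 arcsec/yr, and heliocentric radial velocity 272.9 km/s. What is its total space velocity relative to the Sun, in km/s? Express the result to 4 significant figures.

d = 1/p = 1/0.01070″ = 93.458 pc.
v_t = 4.740 μ d = 4.740 × 0.6870 × 93.458 = 304.33 km/s.
v = √(v_r² + v_t²) = √(272.9² + 304.33²) = √167091 = 408.77 km/s.

408.8 km/s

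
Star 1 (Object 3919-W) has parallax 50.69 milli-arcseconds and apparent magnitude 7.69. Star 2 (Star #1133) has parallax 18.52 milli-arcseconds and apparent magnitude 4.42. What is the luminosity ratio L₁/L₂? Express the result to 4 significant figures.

L₁/L₂ = 0.006568

d₁ = 1/p₁ = 1/0.05069″ = 19.728 pc; d₂ = 1/p₂ = 1/0.01852″ = 53.996 pc.
M₁ = m₁ − 5 log₁₀ d₁ + 5 = 7.69 − 6.4754 + 5 = 6.2146.
M₂ = 4.42 − 8.6618 + 5 = 0.7582.
L₁/L₂ = 10^(0.4(M₂ − M₁)) = 10^(0.4 × (-5.4564)) = 10^(-2.18256) = 0.0065681.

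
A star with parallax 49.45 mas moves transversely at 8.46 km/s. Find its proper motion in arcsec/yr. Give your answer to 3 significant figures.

d = 1/p = 1/0.04945″ = 20.222 pc.
μ = v_t / (4.74 d) = 8.46 / (4.74 × 20.222) = 8.46 / 95.852 = 0.088261 ″/yr.

0.0883 arcsec/yr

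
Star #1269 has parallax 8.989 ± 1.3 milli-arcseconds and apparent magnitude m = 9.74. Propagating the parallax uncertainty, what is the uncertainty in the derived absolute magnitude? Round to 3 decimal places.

M = m − 5 log₁₀ d + 5 = m + 5 log₁₀ p + 5, so ∂M/∂p = 5/(p ln 10).
σ_M = (5/ln 10) · (σ_p/p) = 2.1715 × 1.3/8.989 = 2.1715 × 0.14462 = 0.31404.

σ_M = 0.314 mag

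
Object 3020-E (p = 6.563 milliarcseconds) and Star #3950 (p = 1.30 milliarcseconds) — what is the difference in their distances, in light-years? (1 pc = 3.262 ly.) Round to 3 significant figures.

d_A = 1/0.006563″ = 152.37 pc; d_B = 1/0.001300″ = 769.23 pc.
|d_B − d_A| = |769.23 − 152.37| = 616.86 pc = 616.86 × 3.262 ly = 2012.2 ly.

2010 ly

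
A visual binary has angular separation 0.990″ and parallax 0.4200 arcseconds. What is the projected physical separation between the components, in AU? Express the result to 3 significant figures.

2.36 AU

d = 1/p = 1/0.4200″ = 2.381 pc.
At distance d (pc), an angle of θ arcsec spans θ·d AU: s = 0.990 × 2.381 = 2.3572 AU.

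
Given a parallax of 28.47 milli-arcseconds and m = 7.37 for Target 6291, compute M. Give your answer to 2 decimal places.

d = 1/p = 1/0.02847″ = 35.125 pc.
m − M = 5 log₁₀(35.125) − 5 = 7.7281 − 5 = 2.7281.
M = m − (m − M) = 7.37 − 2.7281 = 4.64.

M = 4.64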